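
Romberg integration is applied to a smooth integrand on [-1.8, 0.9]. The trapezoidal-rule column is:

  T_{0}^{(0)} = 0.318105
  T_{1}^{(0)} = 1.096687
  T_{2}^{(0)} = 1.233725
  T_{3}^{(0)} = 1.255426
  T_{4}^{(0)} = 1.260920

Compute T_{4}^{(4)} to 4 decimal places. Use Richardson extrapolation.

1.2628

Richardson extrapolation on the trapezoidal column (denominator 4−1=3):
T_{1}^{(1)} = 1.096687 + (1.096687 − 0.318105)/3 = 1.356214
T_{2}^{(1)} = 1.233725 + (1.233725 − 1.096687)/3 = 1.279404
T_{3}^{(1)} = (4·1.255426 − 1.233725) / 3 = 1.262660
T_{4}^{(1)} = (4·1.260920 − 1.255426) / 3 = 1.262751
T_{2}^{(2)} = (16·1.279404 − 1.356214) / 15 = 1.274283
T_{3}^{(2)} = (16·1.262660 − 1.279404) / 15 = 1.261544
T_{4}^{(2)} = 1.262751 + (1.262751 − 1.262660)/15 = 1.262757
T_{3}^{(3)} = 1.261544 + (1.261544 − 1.274283)/63 = 1.261342
T_{4}^{(3)} = 1.262757 + (1.262757 − 1.261544)/63 = 1.262776
T_{4}^{(4)} = 1.262776 + (1.262776 − 1.261342)/255 = 1.262782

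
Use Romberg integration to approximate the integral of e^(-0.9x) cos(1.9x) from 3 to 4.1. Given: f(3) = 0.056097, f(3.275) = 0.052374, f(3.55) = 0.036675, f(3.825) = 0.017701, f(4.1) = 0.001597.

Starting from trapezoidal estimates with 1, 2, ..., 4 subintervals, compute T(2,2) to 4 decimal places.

T(0,0) (trapezoid, 1 panel, h=1.1000): 0.031732
T(1,0) (trapezoid, 2 panels, h=0.5500): 0.036037
T(2,0) (trapezoid, 4 panels, h=0.2750): 0.037289
T(1,1) = 0.036037 + (0.036037 − 0.031732)/3 = 0.037472
T(2,1) = 0.037289 + (0.037289 − 0.036037)/3 = 0.037706
T(2,2) = 0.037706 + (0.037706 − 0.037472)/15 = 0.037722

0.0377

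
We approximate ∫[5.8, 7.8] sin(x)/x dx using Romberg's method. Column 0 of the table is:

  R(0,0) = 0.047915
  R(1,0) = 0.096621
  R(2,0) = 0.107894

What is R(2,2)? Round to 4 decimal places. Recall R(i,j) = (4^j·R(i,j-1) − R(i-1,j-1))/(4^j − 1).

0.1116

Richardson extrapolation on the trapezoidal column (denominator 4−1=3):
R(1,1) = (4·0.096621 − 0.047915) / 3 = 0.112856
R(2,1) = (4·0.107894 − 0.096621) / 3 = 0.111652
R(2,2) = (16·0.111652 − 0.112856) / 15 = 0.111572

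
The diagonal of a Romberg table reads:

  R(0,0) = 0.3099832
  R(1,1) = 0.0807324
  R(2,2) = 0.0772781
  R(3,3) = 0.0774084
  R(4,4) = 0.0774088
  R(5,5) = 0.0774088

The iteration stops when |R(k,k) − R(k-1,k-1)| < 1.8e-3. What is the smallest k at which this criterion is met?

k = 3

|R(1,1) − R(0,0)| = 0.2292508 ≥ 1.8e-3
|R(2,2) − R(1,1)| = 0.0034543 ≥ 1.8e-3
|R(3,3) − R(2,2)| = 0.0001303 < 1.8e-3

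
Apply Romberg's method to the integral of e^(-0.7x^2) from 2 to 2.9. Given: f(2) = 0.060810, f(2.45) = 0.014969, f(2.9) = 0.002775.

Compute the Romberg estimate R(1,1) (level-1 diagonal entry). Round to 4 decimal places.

0.0185

R(0,0) (trapezoid, 1 panel, h=0.9000): 0.028613
R(1,0) (trapezoid, 2 panels, h=0.4500): 0.021043
R(1,1) = 0.021043 + (0.021043 − 0.028613)/3 = 0.018520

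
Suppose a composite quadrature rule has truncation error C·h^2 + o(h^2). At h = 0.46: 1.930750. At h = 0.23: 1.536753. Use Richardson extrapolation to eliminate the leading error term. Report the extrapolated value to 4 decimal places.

The leading error scales as h^2; refining by a factor of 2 reduces it by 2^2 = 4.
Extrapolated value = (4·A(h/2) − A(h)) / (4 − 1)
= (4·1.536753 − 1.930750) / 3
= 4.216262 / 3 = 1.405421

1.4054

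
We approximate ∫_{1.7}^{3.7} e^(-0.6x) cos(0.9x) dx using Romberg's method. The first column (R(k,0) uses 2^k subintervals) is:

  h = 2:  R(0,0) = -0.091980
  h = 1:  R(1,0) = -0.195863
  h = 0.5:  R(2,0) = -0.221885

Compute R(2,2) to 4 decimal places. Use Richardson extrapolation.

R(1,1) = (4·(-0.195863) − (-0.091980)) / 3 = -0.230491
R(2,1) = (4·(-0.221885) − (-0.195863)) / 3 = -0.230559
R(2,2) = -0.230559 + (-0.230559 − (-0.230491))/15 = -0.230564
(Column j=1 coincides with Simpson's rule on the same nodes.)

-0.2306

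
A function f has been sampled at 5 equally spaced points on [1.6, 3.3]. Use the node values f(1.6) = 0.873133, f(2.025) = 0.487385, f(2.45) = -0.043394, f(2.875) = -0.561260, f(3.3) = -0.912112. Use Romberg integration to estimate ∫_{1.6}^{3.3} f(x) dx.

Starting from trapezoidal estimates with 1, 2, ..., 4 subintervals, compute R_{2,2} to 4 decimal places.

-0.0596

R_{0,0} (trapezoid, 1 panel, h=1.7000): -0.033132
R_{1,0} (trapezoid, 2 panels, h=0.8500): -0.053451
R_{2,0} (trapezoid, 4 panels, h=0.4250): -0.058122
R_{1,1} = -0.053451 + (-0.053451 − (-0.033132))/3 = -0.060224
R_{2,1} = -0.058122 + (-0.058122 − (-0.053451))/3 = -0.059679
R_{2,2} = -0.059679 + (-0.059679 − (-0.060224))/15 = -0.059643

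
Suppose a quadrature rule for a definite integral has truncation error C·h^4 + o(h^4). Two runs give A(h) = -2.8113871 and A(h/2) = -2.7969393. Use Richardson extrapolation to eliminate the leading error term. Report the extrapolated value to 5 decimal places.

Extrapolated value = (16·A(h/2) − A(h)) / (16 − 1)
= (16·(-2.7969393) − (-2.8113871)) / 15
= -41.9396417 / 15 = -2.7959761

-2.79598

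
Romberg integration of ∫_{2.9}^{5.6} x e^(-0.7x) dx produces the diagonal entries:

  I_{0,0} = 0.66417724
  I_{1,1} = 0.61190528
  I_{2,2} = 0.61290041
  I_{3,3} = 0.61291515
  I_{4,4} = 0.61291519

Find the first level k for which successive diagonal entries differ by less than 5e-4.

|I_{1,1} − I_{0,0}| = 0.05227196 ≥ 5e-4
|I_{2,2} − I_{1,1}| = 0.00099513 ≥ 5e-4
|I_{3,3} − I_{2,2}| = 0.00001474 < 5e-4

k = 3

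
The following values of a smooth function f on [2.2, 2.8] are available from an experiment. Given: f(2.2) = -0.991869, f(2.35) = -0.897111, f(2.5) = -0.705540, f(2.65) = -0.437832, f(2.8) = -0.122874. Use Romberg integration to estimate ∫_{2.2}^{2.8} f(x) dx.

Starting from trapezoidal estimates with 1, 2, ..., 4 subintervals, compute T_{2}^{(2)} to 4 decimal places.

T_{0}^{(0)} (trapezoid, 1 panel, h=0.6000): -0.334423
T_{1}^{(0)} (trapezoid, 2 panels, h=0.3000): -0.378873
T_{2}^{(0)} (trapezoid, 4 panels, h=0.1500): -0.389678
T_{1}^{(1)} = -0.378873 + (-0.378873 − (-0.334423))/3 = -0.393690
T_{2}^{(1)} = -0.389678 + (-0.389678 − (-0.378873))/3 = -0.393280
T_{2}^{(2)} = -0.393280 + (-0.393280 − (-0.393690))/15 = -0.393253

-0.3933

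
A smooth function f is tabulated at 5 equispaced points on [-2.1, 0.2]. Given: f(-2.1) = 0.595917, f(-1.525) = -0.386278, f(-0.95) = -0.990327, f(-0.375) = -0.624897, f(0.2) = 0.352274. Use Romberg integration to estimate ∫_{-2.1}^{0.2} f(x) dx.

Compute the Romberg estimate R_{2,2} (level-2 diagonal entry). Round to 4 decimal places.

R_{0,0} (trapezoid, 1 panel, h=2.3000): 1.090420
R_{1,0} (trapezoid, 2 panels, h=1.1500): -0.593666
R_{2,0} (trapezoid, 4 panels, h=0.5750): -0.878259
R_{1,1} = -0.593666 + (-0.593666 − 1.090420)/3 = -1.155028
R_{2,1} = -0.878259 + (-0.878259 − (-0.593666))/3 = -0.973123
R_{2,2} = -0.973123 + (-0.973123 − (-1.155028))/15 = -0.960996

-0.9610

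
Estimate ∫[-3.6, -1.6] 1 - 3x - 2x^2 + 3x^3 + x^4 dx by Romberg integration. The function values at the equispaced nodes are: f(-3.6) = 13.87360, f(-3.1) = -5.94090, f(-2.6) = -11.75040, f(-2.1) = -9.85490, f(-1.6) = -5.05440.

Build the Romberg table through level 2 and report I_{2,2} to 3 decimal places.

-12.994

I_{0,0} (trapezoid, 1 panel, h=2.0000): 8.81920
I_{1,0} (trapezoid, 2 panels, h=1.0000): -7.34080
I_{2,0} (trapezoid, 4 panels, h=0.5000): -11.56830
I_{1,1} = -7.34080 + (-7.34080 − 8.81920)/3 = -12.72747
I_{2,1} = -11.56830 + (-11.56830 − (-7.34080))/3 = -12.97747
I_{2,2} = -12.97747 + (-12.97747 − (-12.72747))/15 = -12.99414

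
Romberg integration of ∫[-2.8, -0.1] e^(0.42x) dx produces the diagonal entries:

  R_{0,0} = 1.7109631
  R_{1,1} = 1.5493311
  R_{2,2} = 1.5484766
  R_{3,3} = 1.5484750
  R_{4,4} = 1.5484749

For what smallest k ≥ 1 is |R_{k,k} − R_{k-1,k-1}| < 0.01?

|R_{1,1} − R_{0,0}| = 0.1616320 ≥ 0.01
|R_{2,2} − R_{1,1}| = 0.0008545 < 0.01

k = 2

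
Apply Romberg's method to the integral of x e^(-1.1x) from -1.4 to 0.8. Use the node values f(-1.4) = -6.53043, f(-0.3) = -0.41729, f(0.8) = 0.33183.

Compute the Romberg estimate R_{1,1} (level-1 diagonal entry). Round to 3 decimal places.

-2.885

R_{0,0} (trapezoid, 1 panel, h=2.2000): -6.81846
R_{1,0} (trapezoid, 2 panels, h=1.1000): -3.86825
R_{1,1} = -3.86825 + (-3.86825 − (-6.81846))/3 = -2.88485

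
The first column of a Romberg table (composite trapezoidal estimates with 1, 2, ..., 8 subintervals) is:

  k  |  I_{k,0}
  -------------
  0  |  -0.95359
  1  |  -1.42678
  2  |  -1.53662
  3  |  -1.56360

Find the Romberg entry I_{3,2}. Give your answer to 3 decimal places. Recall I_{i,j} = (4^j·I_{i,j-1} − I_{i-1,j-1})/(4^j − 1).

-1.573

Richardson extrapolation on the trapezoidal column (denominator 4−1=3):
I_{2,1} = (4·(-1.53662) − (-1.42678)) / 3 = -1.57323
I_{3,1} = -1.56360 + (-1.56360 − (-1.53662))/3 = -1.57259
I_{3,2} = (16·(-1.57259) − (-1.57323)) / 15 = -1.57255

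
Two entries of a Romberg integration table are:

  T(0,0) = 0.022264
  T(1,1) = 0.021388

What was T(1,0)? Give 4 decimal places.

From T(1,1) = (4·T(1,0) − T(0,0))/3, solve for T(1,0):
4·T(1,0) = 3·0.021388 + 0.022264 = 0.086428
T(1,0) = 0.021607

0.0216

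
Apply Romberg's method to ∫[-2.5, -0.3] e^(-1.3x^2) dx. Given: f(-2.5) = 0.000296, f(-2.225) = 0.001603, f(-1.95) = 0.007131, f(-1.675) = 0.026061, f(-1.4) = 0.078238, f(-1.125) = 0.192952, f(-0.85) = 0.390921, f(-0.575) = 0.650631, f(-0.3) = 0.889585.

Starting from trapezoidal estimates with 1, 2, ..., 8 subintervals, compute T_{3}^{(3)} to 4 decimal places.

T_{0}^{(0)} (trapezoid, 1 panel, h=2.2000): 0.978869
T_{1}^{(0)} (trapezoid, 2 panels, h=1.1000): 0.575496
T_{2}^{(0)} (trapezoid, 4 panels, h=0.5500): 0.506677
T_{3}^{(0)} (trapezoid, 8 panels, h=0.2750): 0.492931
T_{1}^{(1)} = 0.575496 + (0.575496 − 0.978869)/3 = 0.441038
T_{2}^{(1)} = 0.506677 + (0.506677 − 0.575496)/3 = 0.483737
T_{3}^{(1)} = 0.492931 + (0.492931 − 0.506677)/3 = 0.488349
T_{2}^{(2)} = 0.483737 + (0.483737 − 0.441038)/15 = 0.486584
T_{3}^{(2)} = 0.488349 + (0.488349 − 0.483737)/15 = 0.488656
T_{3}^{(3)} = 0.488656 + (0.488656 − 0.486584)/63 = 0.488689

0.4887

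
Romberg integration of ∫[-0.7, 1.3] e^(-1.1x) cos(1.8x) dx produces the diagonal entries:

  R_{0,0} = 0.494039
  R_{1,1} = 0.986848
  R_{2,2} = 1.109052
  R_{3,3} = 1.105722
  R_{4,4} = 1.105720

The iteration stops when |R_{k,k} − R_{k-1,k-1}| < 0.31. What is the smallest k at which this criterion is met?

|R_{1,1} − R_{0,0}| = 0.492809 ≥ 0.31
|R_{2,2} − R_{1,1}| = 0.122204 < 0.31

k = 2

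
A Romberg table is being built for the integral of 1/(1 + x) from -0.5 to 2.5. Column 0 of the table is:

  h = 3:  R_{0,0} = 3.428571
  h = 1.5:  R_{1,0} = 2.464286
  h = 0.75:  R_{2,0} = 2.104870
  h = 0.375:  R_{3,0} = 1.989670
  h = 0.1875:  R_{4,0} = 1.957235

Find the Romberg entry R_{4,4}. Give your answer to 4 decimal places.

R_{1,1} = (4·2.464286 − 3.428571) / 3 = 2.142858
R_{2,1} = (4·2.104870 − 2.464286) / 3 = 1.985065
R_{3,1} = 1.989670 + (1.989670 − 2.104870)/3 = 1.951270
R_{4,1} = (4·1.957235 − 1.989670) / 3 = 1.946423
R_{2,2} = (16·1.985065 − 2.142858) / 15 = 1.974545
R_{3,2} = (16·1.951270 − 1.985065) / 15 = 1.949017
R_{4,2} = (16·1.946423 − 1.951270) / 15 = 1.946100
R_{3,3} = 1.949017 + (1.949017 − 1.974545)/63 = 1.948612
R_{4,3} = 1.946100 + (1.946100 − 1.949017)/63 = 1.946054
R_{4,4} = (256·1.946054 − 1.948612) / 255 = 1.946044

1.9460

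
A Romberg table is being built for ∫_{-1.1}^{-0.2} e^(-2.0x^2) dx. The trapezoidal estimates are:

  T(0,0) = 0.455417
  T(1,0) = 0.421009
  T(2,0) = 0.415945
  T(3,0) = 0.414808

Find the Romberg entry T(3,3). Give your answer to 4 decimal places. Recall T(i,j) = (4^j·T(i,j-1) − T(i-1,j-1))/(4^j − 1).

T(1,1) = (4·0.421009 − 0.455417) / 3 = 0.409540
T(2,1) = 0.415945 + (0.415945 − 0.421009)/3 = 0.414257
T(3,1) = 0.414808 + (0.414808 − 0.415945)/3 = 0.414429
T(2,2) = (16·0.414257 − 0.409540) / 15 = 0.414571
T(3,2) = (16·0.414429 − 0.414257) / 15 = 0.414440
T(3,3) = (64·0.414440 − 0.414571) / 63 = 0.414438
(Column j=1 coincides with Simpson's rule on the same nodes.)

0.4144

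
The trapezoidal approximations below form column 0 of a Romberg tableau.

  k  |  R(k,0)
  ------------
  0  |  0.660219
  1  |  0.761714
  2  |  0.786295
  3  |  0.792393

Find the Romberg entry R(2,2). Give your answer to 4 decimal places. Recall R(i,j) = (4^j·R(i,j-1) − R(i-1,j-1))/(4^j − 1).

0.7944

R(1,1) = (4·0.761714 − 0.660219) / 3 = 0.795546
R(2,1) = (4·0.786295 − 0.761714) / 3 = 0.794489
R(2,2) = 0.794489 + (0.794489 − 0.795546)/15 = 0.794419
(Column j=1 coincides with Simpson's rule on the same nodes.)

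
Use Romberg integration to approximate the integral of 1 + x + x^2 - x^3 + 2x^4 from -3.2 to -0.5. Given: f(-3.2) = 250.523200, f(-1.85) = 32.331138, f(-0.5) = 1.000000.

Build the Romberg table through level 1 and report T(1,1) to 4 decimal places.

T(0,0) (trapezoid, 1 panel, h=2.7000): 339.556320
T(1,0) (trapezoid, 2 panels, h=1.3500): 213.425196
T(1,1) = 213.425196 + (213.425196 − 339.556320)/3 = 171.381488

171.3815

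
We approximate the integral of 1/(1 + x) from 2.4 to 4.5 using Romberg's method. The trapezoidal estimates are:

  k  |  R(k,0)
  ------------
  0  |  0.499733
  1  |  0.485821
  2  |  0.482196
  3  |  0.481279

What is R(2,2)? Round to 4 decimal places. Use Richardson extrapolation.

0.4810

R(1,1) = 0.485821 + (0.485821 − 0.499733)/3 = 0.481184
R(2,1) = (4·0.482196 − 0.485821) / 3 = 0.480988
R(2,2) = (16·0.480988 − 0.481184) / 15 = 0.480975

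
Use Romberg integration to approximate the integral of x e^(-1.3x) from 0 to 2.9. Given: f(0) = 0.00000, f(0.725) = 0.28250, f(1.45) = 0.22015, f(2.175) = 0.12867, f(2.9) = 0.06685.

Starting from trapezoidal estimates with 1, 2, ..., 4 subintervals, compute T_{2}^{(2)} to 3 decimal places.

0.524

T_{0}^{(0)} (trapezoid, 1 panel, h=2.9000): 0.09693
T_{1}^{(0)} (trapezoid, 2 panels, h=1.4500): 0.36768
T_{2}^{(0)} (trapezoid, 4 panels, h=0.7250): 0.48194
T_{1}^{(1)} = 0.36768 + (0.36768 − 0.09693)/3 = 0.45793
T_{2}^{(1)} = 0.48194 + (0.48194 − 0.36768)/3 = 0.52003
T_{2}^{(2)} = 0.52003 + (0.52003 − 0.45793)/15 = 0.52417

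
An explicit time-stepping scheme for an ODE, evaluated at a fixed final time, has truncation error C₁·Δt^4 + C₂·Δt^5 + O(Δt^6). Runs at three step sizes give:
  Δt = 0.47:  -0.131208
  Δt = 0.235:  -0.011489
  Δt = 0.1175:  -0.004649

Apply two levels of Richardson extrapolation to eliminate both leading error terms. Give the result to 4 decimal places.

First eliminate the Δt^4 term (factor 2^4 = 16):
  B₁ = (16·(-0.011489) − (-0.131208))/15 = -0.003508
  B₂ = (16·(-0.004649) − (-0.011489))/15 = -0.004193
Then eliminate the Δt^5 term (factor 2^5 = 32):
  (32·(-0.004193) − (-0.003508))/31 = -0.004215

-0.0042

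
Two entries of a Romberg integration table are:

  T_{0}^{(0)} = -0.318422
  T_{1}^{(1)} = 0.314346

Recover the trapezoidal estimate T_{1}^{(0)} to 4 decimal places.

From T_{1}^{(1)} = (4·T_{1}^{(0)} − T_{0}^{(0)})/3, solve for T_{1}^{(0)}:
4·T_{1}^{(0)} = 3·0.314346 + (-0.318422) = 0.624616
T_{1}^{(0)} = 0.156154

0.1562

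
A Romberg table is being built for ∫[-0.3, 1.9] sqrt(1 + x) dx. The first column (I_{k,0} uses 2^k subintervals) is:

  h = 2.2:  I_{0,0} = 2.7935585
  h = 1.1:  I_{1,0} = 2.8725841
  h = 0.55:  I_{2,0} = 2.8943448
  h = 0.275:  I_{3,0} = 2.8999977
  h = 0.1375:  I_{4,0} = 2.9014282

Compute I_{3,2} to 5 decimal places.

2.90190

I_{2,1} = (4·2.8943448 − 2.8725841) / 3 = 2.9015984
I_{3,1} = 2.8999977 + (2.8999977 − 2.8943448)/3 = 2.9018820
I_{3,2} = 2.9018820 + (2.9018820 − 2.9015984)/15 = 2.9019009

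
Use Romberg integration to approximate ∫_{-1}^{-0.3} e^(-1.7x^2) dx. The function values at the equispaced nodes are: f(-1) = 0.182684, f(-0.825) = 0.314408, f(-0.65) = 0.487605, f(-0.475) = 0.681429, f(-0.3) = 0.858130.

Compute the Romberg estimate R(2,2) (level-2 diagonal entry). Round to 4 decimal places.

R(0,0) (trapezoid, 1 panel, h=0.7000): 0.364285
R(1,0) (trapezoid, 2 panels, h=0.3500): 0.352804
R(2,0) (trapezoid, 4 panels, h=0.1750): 0.350674
R(1,1) = 0.352804 + (0.352804 − 0.364285)/3 = 0.348977
R(2,1) = 0.350674 + (0.350674 − 0.352804)/3 = 0.349964
R(2,2) = 0.349964 + (0.349964 − 0.348977)/15 = 0.350030

0.3500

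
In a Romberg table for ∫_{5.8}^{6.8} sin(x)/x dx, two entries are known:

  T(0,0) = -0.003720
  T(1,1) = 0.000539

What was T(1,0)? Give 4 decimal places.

-0.0005

From T(1,1) = (4·T(1,0) − T(0,0))/3, solve for T(1,0):
4·T(1,0) = 3·0.000539 + (-0.003720) = -0.002103
T(1,0) = -0.000526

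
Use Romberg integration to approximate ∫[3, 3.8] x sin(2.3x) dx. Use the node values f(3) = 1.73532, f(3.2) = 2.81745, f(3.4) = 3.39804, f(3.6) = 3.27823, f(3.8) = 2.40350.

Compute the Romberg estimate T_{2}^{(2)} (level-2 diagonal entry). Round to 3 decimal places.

2.354

T_{0}^{(0)} (trapezoid, 1 panel, h=0.8000): 1.65553
T_{1}^{(0)} (trapezoid, 2 panels, h=0.4000): 2.18698
T_{2}^{(0)} (trapezoid, 4 panels, h=0.2000): 2.31263
T_{1}^{(1)} = 2.18698 + (2.18698 − 1.65553)/3 = 2.36413
T_{2}^{(1)} = 2.31263 + (2.31263 − 2.18698)/3 = 2.35451
T_{2}^{(2)} = 2.35451 + (2.35451 − 2.36413)/15 = 2.35387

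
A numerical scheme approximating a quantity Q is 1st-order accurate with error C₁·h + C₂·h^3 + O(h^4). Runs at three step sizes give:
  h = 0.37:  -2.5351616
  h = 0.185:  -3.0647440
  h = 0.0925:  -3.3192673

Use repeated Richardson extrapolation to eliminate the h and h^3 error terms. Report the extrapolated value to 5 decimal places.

First eliminate the h term (factor 2^1 = 2):
  B₁ = (2·(-3.0647440) − (-2.5351616))/1 = -3.5943264
  B₂ = (2·(-3.3192673) − (-3.0647440))/1 = -3.5737906
Then eliminate the h^3 term (factor 2^3 = 8):
  (8·(-3.5737906) − (-3.5943264))/7 = -3.5708569

-3.57086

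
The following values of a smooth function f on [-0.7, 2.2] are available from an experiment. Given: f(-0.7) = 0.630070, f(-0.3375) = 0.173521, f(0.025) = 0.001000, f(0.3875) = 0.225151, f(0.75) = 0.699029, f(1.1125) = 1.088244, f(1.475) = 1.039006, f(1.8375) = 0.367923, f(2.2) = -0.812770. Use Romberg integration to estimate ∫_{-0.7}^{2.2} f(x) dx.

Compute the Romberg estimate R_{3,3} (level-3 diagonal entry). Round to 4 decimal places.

R_{0,0} (trapezoid, 1 panel, h=2.9000): -0.264915
R_{1,0} (trapezoid, 2 panels, h=1.4500): 0.881135
R_{2,0} (trapezoid, 4 panels, h=0.7250): 1.194572
R_{3,0} (trapezoid, 8 panels, h=0.3625): 1.269665
R_{1,1} = 0.881135 + (0.881135 − (-0.264915))/3 = 1.263152
R_{2,1} = 1.194572 + (1.194572 − 0.881135)/3 = 1.299051
R_{3,1} = 1.269665 + (1.269665 − 1.194572)/3 = 1.294696
R_{2,2} = 1.299051 + (1.299051 − 1.263152)/15 = 1.301444
R_{3,2} = 1.294696 + (1.294696 − 1.299051)/15 = 1.294406
R_{3,3} = 1.294406 + (1.294406 − 1.301444)/63 = 1.294294

1.2943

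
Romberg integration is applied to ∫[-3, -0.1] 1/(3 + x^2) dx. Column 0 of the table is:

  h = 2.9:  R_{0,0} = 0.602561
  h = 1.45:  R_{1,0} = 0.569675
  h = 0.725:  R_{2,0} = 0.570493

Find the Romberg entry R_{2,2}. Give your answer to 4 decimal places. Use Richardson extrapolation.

0.5716

Richardson extrapolation on the trapezoidal column (denominator 4−1=3):
R_{1,1} = (4·0.569675 − 0.602561) / 3 = 0.558713
R_{2,1} = 0.570493 + (0.570493 − 0.569675)/3 = 0.570766
R_{2,2} = 0.570766 + (0.570766 − 0.558713)/15 = 0.571570
(Column j=1 coincides with Simpson's rule on the same nodes.)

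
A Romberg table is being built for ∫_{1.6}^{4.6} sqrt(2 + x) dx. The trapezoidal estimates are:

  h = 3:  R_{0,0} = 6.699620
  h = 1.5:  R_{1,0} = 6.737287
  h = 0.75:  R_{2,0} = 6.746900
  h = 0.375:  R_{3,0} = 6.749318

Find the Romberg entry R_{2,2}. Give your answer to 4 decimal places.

R_{1,1} = (4·6.737287 − 6.699620) / 3 = 6.749843
R_{2,1} = (4·6.746900 − 6.737287) / 3 = 6.750104
R_{2,2} = 6.750104 + (6.750104 − 6.749843)/15 = 6.750121

6.7501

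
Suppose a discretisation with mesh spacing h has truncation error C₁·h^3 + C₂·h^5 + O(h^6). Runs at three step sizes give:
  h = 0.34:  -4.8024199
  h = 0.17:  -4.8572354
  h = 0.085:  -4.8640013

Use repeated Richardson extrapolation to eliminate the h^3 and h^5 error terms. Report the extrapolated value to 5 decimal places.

-4.86496

First eliminate the h^3 term (factor 2^3 = 8):
  B₁ = (8·(-4.8572354) − (-4.8024199))/7 = -4.8650662
  B₂ = (8·(-4.8640013) − (-4.8572354))/7 = -4.8649679
Then eliminate the h^5 term (factor 2^5 = 32):
  (32·(-4.8649679) − (-4.8650662))/31 = -4.8649647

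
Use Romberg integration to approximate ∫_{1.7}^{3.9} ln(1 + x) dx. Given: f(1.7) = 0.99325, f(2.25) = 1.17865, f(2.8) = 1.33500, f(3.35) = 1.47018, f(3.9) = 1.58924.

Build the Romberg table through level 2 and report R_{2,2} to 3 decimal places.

R_{0,0} (trapezoid, 1 panel, h=2.2000): 2.84074
R_{1,0} (trapezoid, 2 panels, h=1.1000): 2.88887
R_{2,0} (trapezoid, 4 panels, h=0.5500): 2.90129
R_{1,1} = 2.88887 + (2.88887 − 2.84074)/3 = 2.90491
R_{2,1} = 2.90129 + (2.90129 − 2.88887)/3 = 2.90543
R_{2,2} = 2.90543 + (2.90543 − 2.90491)/15 = 2.90546

2.905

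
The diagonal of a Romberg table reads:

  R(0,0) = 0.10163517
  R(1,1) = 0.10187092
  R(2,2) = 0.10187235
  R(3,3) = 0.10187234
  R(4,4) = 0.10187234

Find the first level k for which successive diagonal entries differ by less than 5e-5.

|R(1,1) − R(0,0)| = 0.00023575 ≥ 5e-5
|R(2,2) − R(1,1)| = 0.00000143 < 5e-5

k = 2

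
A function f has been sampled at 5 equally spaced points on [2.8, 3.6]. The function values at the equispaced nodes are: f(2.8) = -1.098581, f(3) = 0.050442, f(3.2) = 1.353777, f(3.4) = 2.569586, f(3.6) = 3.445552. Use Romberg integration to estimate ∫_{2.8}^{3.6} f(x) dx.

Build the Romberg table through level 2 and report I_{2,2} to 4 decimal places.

I_{0,0} (trapezoid, 1 panel, h=0.8000): 0.938788
I_{1,0} (trapezoid, 2 panels, h=0.4000): 1.010905
I_{2,0} (trapezoid, 4 panels, h=0.2000): 1.029458
I_{1,1} = 1.010905 + (1.010905 − 0.938788)/3 = 1.034944
I_{2,1} = 1.029458 + (1.029458 − 1.010905)/3 = 1.035642
I_{2,2} = 1.035642 + (1.035642 − 1.034944)/15 = 1.035689

1.0357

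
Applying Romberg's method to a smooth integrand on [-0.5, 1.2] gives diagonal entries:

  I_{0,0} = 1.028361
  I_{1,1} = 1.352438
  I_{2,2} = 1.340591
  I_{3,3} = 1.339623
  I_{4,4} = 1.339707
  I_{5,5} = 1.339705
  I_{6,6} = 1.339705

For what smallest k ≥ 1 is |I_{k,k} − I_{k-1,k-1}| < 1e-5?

k = 5

|I_{1,1} − I_{0,0}| = 0.324077 ≥ 1e-5
|I_{2,2} − I_{1,1}| = 0.011847 ≥ 1e-5
|I_{3,3} − I_{2,2}| = 0.000968 ≥ 1e-5
|I_{4,4} − I_{3,3}| = 0.000084 ≥ 1e-5
|I_{5,5} − I_{4,4}| = 0.000002 < 1e-5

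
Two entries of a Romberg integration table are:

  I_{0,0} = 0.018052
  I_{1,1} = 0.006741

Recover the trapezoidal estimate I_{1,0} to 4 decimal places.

From I_{1,1} = (4·I_{1,0} − I_{0,0})/3, solve for I_{1,0}:
4·I_{1,0} = 3·0.006741 + 0.018052 = 0.038275
I_{1,0} = 0.009569

0.0096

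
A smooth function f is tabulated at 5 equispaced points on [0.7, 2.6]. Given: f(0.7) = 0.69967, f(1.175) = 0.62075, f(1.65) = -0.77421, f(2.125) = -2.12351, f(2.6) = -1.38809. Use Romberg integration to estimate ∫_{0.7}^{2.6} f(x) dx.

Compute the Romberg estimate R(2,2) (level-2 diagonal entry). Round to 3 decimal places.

R(0,0) (trapezoid, 1 panel, h=1.9000): -0.65400
R(1,0) (trapezoid, 2 panels, h=0.9500): -1.06250
R(2,0) (trapezoid, 4 panels, h=0.4750): -1.24506
R(1,1) = -1.06250 + (-1.06250 − (-0.65400))/3 = -1.19867
R(2,1) = -1.24506 + (-1.24506 − (-1.06250))/3 = -1.30591
R(2,2) = -1.30591 + (-1.30591 − (-1.19867))/15 = -1.31306

-1.313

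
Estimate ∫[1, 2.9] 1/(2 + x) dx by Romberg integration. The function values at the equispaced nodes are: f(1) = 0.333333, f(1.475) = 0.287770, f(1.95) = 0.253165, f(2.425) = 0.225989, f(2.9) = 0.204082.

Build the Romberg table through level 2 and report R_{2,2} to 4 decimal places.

0.4906

R_{0,0} (trapezoid, 1 panel, h=1.9000): 0.510544
R_{1,0} (trapezoid, 2 panels, h=0.9500): 0.495779
R_{2,0} (trapezoid, 4 panels, h=0.4750): 0.491925
R_{1,1} = 0.495779 + (0.495779 − 0.510544)/3 = 0.490857
R_{2,1} = 0.491925 + (0.491925 − 0.495779)/3 = 0.490640
R_{2,2} = 0.490640 + (0.490640 − 0.490857)/15 = 0.490626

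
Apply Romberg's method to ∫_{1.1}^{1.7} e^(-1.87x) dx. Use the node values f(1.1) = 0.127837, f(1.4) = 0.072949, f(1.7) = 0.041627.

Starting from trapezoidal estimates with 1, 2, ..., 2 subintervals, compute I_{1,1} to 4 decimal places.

0.0461

I_{0,0} (trapezoid, 1 panel, h=0.6000): 0.050839
I_{1,0} (trapezoid, 2 panels, h=0.3000): 0.047304
I_{1,1} = 0.047304 + (0.047304 − 0.050839)/3 = 0.046126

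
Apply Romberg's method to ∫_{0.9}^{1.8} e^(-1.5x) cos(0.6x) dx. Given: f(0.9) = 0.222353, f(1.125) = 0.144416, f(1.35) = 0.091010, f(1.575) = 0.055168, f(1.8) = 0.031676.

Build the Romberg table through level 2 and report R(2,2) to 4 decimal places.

0.0926

R(0,0) (trapezoid, 1 panel, h=0.9000): 0.114313
R(1,0) (trapezoid, 2 panels, h=0.4500): 0.098111
R(2,0) (trapezoid, 4 panels, h=0.2250): 0.093962
R(1,1) = 0.098111 + (0.098111 − 0.114313)/3 = 0.092710
R(2,1) = 0.093962 + (0.093962 − 0.098111)/3 = 0.092579
R(2,2) = 0.092579 + (0.092579 − 0.092710)/15 = 0.092570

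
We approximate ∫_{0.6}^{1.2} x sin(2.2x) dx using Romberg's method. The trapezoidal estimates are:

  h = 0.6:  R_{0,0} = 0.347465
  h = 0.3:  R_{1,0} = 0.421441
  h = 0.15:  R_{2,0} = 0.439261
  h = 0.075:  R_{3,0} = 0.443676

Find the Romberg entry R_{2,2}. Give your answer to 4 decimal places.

0.4451

R_{1,1} = 0.421441 + (0.421441 − 0.347465)/3 = 0.446100
R_{2,1} = (4·0.439261 − 0.421441) / 3 = 0.445201
R_{2,2} = (16·0.445201 − 0.446100) / 15 = 0.445141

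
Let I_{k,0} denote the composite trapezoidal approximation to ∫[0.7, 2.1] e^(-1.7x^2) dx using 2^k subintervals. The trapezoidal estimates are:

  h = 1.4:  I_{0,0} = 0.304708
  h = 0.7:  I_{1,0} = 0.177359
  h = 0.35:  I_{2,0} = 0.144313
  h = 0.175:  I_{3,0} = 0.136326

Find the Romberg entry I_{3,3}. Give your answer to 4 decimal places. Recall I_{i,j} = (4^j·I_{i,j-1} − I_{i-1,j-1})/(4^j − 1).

0.1337

I_{1,1} = (4·0.177359 − 0.304708) / 3 = 0.134909
I_{2,1} = (4·0.144313 − 0.177359) / 3 = 0.133298
I_{3,1} = (4·0.136326 − 0.144313) / 3 = 0.133664
I_{2,2} = (16·0.133298 − 0.134909) / 15 = 0.133191
I_{3,2} = 0.133664 + (0.133664 − 0.133298)/15 = 0.133688
I_{3,3} = (64·0.133688 − 0.133191) / 63 = 0.133696
(Column j=1 coincides with Simpson's rule on the same nodes.)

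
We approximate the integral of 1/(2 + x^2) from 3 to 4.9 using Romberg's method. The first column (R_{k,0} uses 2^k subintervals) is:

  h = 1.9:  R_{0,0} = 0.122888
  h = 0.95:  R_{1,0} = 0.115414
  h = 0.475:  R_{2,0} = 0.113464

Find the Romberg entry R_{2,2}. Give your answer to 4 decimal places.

Richardson extrapolation on the trapezoidal column (denominator 4−1=3):
R_{1,1} = 0.115414 + (0.115414 − 0.122888)/3 = 0.112923
R_{2,1} = 0.113464 + (0.113464 − 0.115414)/3 = 0.112814
R_{2,2} = 0.112814 + (0.112814 − 0.112923)/15 = 0.112807
(Column j=1 coincides with Simpson's rule on the same nodes.)

0.1128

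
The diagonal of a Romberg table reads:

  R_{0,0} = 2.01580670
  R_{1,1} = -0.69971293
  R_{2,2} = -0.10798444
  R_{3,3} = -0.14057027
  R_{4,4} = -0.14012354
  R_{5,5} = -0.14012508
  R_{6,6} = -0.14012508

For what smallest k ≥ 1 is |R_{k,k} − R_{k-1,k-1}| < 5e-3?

|R_{1,1} − R_{0,0}| = 2.71551963 ≥ 5e-3
|R_{2,2} − R_{1,1}| = 0.59172849 ≥ 5e-3
|R_{3,3} − R_{2,2}| = 0.03258583 ≥ 5e-3
|R_{4,4} − R_{3,3}| = 0.00044673 < 5e-3

k = 4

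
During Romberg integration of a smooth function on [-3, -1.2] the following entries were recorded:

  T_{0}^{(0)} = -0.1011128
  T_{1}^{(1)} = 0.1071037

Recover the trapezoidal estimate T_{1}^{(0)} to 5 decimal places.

From T_{1}^{(1)} = (4·T_{1}^{(0)} − T_{0}^{(0)})/3, solve for T_{1}^{(0)}:
4·T_{1}^{(0)} = 3·0.1071037 + (-0.1011128) = 0.2201983
T_{1}^{(0)} = 0.0550496

0.05505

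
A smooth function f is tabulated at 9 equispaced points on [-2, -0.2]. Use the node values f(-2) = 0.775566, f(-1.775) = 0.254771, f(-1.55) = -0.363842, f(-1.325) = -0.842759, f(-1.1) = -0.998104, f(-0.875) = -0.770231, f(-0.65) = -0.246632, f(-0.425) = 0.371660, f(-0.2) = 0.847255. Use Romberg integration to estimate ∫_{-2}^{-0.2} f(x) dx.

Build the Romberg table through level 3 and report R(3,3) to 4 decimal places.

-0.4153

R(0,0) (trapezoid, 1 panel, h=1.8000): 1.460539
R(1,0) (trapezoid, 2 panels, h=0.9000): -0.168024
R(2,0) (trapezoid, 4 panels, h=0.4500): -0.358725
R(3,0) (trapezoid, 8 panels, h=0.2250): -0.401338
R(1,1) = -0.168024 + (-0.168024 − 1.460539)/3 = -0.710878
R(2,1) = -0.358725 + (-0.358725 − (-0.168024))/3 = -0.422292
R(3,1) = -0.401338 + (-0.401338 − (-0.358725))/3 = -0.415542
R(2,2) = -0.422292 + (-0.422292 − (-0.710878))/15 = -0.403053
R(3,2) = -0.415542 + (-0.415542 − (-0.422292))/15 = -0.415092
R(3,3) = -0.415092 + (-0.415092 − (-0.403053))/63 = -0.415283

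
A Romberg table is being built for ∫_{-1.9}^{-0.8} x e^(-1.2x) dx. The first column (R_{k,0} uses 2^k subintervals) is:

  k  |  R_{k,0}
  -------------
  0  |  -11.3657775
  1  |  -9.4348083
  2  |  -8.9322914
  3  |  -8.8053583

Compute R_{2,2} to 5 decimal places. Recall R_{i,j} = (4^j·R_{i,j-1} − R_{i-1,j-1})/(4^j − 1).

-8.76303

Richardson extrapolation on the trapezoidal column (denominator 4−1=3):
R_{1,1} = -9.4348083 + (-9.4348083 − (-11.3657775))/3 = -8.7911519
R_{2,1} = -8.9322914 + (-8.9322914 − (-9.4348083))/3 = -8.7647858
R_{2,2} = -8.7647858 + (-8.7647858 − (-8.7911519))/15 = -8.7630281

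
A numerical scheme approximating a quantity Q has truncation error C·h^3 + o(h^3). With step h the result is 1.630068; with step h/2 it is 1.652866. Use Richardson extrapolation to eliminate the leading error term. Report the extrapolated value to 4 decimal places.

1.6561

The leading error scales as h^3; refining by a factor of 2 reduces it by 2^3 = 8.
Extrapolated value = (8·A(h/2) − A(h)) / (8 − 1)
= (8·1.652866 − 1.630068) / 7
= 11.592860 / 7 = 1.656123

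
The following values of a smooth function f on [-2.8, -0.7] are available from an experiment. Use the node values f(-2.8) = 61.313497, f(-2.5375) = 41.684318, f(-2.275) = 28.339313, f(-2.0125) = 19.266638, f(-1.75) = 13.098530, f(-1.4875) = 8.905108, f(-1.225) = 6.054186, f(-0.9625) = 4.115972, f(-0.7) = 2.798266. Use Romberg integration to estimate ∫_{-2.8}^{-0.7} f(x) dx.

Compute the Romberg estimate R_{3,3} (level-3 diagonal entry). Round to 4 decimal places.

R_{0,0} (trapezoid, 1 panel, h=2.1000): 67.317351
R_{1,0} (trapezoid, 2 panels, h=1.0500): 47.412132
R_{2,0} (trapezoid, 4 panels, h=0.5250): 41.762653
R_{3,0} (trapezoid, 8 panels, h=0.2625): 40.298986
R_{1,1} = 47.412132 + (47.412132 − 67.317351)/3 = 40.777059
R_{2,1} = 41.762653 + (41.762653 − 47.412132)/3 = 39.879493
R_{3,1} = 40.298986 + (40.298986 − 41.762653)/3 = 39.811097
R_{2,2} = 39.879493 + (39.879493 − 40.777059)/15 = 39.819655
R_{3,2} = 39.811097 + (39.811097 − 39.879493)/15 = 39.806537
R_{3,3} = 39.806537 + (39.806537 − 39.819655)/63 = 39.806329

39.8063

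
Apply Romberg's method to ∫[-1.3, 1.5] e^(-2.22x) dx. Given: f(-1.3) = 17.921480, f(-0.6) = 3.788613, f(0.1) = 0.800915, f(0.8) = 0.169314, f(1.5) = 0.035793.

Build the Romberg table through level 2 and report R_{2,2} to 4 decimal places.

R_{0,0} (trapezoid, 1 panel, h=2.8000): 25.140182
R_{1,0} (trapezoid, 2 panels, h=1.4000): 13.691372
R_{2,0} (trapezoid, 4 panels, h=0.7000): 9.616235
R_{1,1} = 13.691372 + (13.691372 − 25.140182)/3 = 9.875102
R_{2,1} = 9.616235 + (9.616235 − 13.691372)/3 = 8.257856
R_{2,2} = 8.257856 + (8.257856 − 9.875102)/15 = 8.150040

8.1500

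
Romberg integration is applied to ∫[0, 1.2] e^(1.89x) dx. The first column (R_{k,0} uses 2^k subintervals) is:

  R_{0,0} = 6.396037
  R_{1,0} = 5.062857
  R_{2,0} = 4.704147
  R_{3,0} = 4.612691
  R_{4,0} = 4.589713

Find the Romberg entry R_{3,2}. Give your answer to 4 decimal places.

4.5820

Richardson extrapolation on the trapezoidal column (denominator 4−1=3):
R_{2,1} = 4.704147 + (4.704147 − 5.062857)/3 = 4.584577
R_{3,1} = (4·4.612691 − 4.704147) / 3 = 4.582206
R_{3,2} = 4.582206 + (4.582206 − 4.584577)/15 = 4.582048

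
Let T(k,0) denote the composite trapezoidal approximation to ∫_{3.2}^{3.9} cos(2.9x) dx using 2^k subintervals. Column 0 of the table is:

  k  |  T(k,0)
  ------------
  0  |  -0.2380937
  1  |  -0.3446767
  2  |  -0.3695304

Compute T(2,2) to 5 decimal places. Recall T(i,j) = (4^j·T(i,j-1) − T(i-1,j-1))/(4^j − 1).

-0.37766

Richardson extrapolation on the trapezoidal column (denominator 4−1=3):
T(1,1) = (4·(-0.3446767) − (-0.2380937)) / 3 = -0.3802044
T(2,1) = -0.3695304 + (-0.3695304 − (-0.3446767))/3 = -0.3778150
T(2,2) = -0.3778150 + (-0.3778150 − (-0.3802044))/15 = -0.3776557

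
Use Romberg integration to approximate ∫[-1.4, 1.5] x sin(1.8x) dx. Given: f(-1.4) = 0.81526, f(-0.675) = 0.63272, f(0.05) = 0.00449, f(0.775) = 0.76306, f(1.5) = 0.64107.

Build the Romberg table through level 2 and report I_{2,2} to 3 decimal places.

I_{0,0} (trapezoid, 1 panel, h=2.9000): 2.11168
I_{1,0} (trapezoid, 2 panels, h=1.4500): 1.06235
I_{2,0} (trapezoid, 4 panels, h=0.7250): 1.54312
I_{1,1} = 1.06235 + (1.06235 − 2.11168)/3 = 0.71257
I_{2,1} = 1.54312 + (1.54312 − 1.06235)/3 = 1.70338
I_{2,2} = 1.70338 + (1.70338 − 0.71257)/15 = 1.76943

1.769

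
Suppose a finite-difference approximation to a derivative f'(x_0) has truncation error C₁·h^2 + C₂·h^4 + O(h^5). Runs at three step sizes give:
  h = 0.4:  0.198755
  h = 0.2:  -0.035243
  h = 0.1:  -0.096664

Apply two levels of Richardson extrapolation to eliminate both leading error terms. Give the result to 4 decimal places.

First eliminate the h^2 term (factor 2^2 = 4):
  B₁ = (4·(-0.035243) − 0.198755)/3 = -0.113242
  B₂ = (4·(-0.096664) − (-0.035243))/3 = -0.117138
Then eliminate the h^4 term (factor 2^4 = 16):
  (16·(-0.117138) − (-0.113242))/15 = -0.117398

-0.1174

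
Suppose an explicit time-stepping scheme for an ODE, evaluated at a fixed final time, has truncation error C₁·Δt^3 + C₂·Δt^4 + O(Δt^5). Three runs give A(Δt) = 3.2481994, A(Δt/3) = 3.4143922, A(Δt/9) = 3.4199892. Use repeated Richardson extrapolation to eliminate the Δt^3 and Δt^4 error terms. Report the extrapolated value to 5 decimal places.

First eliminate the Δt^3 term (factor 3^3 = 27):
  B₁ = (27·3.4143922 − 3.2481994)/26 = 3.4207842
  B₂ = (27·3.4199892 − 3.4143922)/26 = 3.4202045
Then eliminate the Δt^4 term (factor 3^4 = 81):
  (81·3.4202045 − 3.4207842)/80 = 3.4201973

3.42020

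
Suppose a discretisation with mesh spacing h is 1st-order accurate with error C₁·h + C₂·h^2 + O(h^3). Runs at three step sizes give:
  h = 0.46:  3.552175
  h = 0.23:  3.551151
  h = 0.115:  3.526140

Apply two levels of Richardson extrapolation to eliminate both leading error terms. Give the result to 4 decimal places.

3.4848

First eliminate the h term (factor 2^1 = 2):
  B₁ = (2·3.551151 − 3.552175)/1 = 3.550127
  B₂ = (2·3.526140 − 3.551151)/1 = 3.501129
Then eliminate the h^2 term (factor 2^2 = 4):
  (4·3.501129 − 3.550127)/3 = 3.484796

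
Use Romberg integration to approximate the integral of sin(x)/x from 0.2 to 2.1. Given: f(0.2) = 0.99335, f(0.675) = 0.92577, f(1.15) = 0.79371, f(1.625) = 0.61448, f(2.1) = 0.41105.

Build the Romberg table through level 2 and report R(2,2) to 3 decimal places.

1.449

R(0,0) (trapezoid, 1 panel, h=1.9000): 1.33418
R(1,0) (trapezoid, 2 panels, h=0.9500): 1.42111
R(2,0) (trapezoid, 4 panels, h=0.4750): 1.44218
R(1,1) = 1.42111 + (1.42111 − 1.33418)/3 = 1.45009
R(2,1) = 1.44218 + (1.44218 − 1.42111)/3 = 1.44920
R(2,2) = 1.44920 + (1.44920 − 1.45009)/15 = 1.44914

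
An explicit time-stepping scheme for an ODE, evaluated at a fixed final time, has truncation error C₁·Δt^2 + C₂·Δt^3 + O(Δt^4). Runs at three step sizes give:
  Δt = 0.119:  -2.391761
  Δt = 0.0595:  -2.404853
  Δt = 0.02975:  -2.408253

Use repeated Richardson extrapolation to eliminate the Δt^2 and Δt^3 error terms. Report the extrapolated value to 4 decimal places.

-2.4094

First eliminate the Δt^2 term (factor 2^2 = 4):
  B₁ = (4·(-2.404853) − (-2.391761))/3 = -2.409217
  B₂ = (4·(-2.408253) − (-2.404853))/3 = -2.409386
Then eliminate the Δt^3 term (factor 2^3 = 8):
  (8·(-2.409386) − (-2.409217))/7 = -2.409410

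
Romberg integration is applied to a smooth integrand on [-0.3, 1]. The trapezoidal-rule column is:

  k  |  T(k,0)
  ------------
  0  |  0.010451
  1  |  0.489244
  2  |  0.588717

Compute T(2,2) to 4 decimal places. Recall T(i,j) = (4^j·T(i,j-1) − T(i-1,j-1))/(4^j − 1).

0.6201

Richardson extrapolation on the trapezoidal column (denominator 4−1=3):
T(1,1) = (4·0.489244 − 0.010451) / 3 = 0.648842
T(2,1) = (4·0.588717 − 0.489244) / 3 = 0.621875
T(2,2) = 0.621875 + (0.621875 − 0.648842)/15 = 0.620077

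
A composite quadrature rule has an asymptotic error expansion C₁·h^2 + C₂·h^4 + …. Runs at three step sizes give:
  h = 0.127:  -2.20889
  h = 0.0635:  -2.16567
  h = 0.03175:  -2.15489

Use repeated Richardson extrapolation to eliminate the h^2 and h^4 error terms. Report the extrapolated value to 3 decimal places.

First eliminate the h^2 term (factor 2^2 = 4):
  B₁ = (4·(-2.16567) − (-2.20889))/3 = -2.15126
  B₂ = (4·(-2.15489) − (-2.16567))/3 = -2.15130
Then eliminate the h^4 term (factor 2^4 = 16):
  (16·(-2.15130) − (-2.15126))/15 = -2.15130

-2.151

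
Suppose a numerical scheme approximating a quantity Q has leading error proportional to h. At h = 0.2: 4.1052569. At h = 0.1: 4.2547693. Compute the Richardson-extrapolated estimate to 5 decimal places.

4.40428

Extrapolated value = (2·A(h/2) − A(h)) / (2 − 1)
= (2·4.2547693 − 4.1052569) / 1
= 4.4042817 / 1 = 4.4042817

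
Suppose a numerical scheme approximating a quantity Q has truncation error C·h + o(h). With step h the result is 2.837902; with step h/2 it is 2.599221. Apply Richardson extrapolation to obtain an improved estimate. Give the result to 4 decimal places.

2.3605

The leading error scales as h; refining by a factor of 2 reduces it by 2^1 = 2.
Extrapolated value = (2·A(h/2) − A(h)) / (2 − 1)
= (2·2.599221 − 2.837902) / 1
= 2.360540 / 1 = 2.360540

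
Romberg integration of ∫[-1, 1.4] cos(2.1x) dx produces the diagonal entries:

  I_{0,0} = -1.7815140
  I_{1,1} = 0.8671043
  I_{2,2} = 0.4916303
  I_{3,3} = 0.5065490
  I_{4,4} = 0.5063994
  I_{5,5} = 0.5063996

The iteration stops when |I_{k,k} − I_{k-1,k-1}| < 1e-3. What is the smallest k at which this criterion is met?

k = 4

|I_{1,1} − I_{0,0}| = 2.6486183 ≥ 1e-3
|I_{2,2} − I_{1,1}| = 0.3754740 ≥ 1e-3
|I_{3,3} − I_{2,2}| = 0.0149187 ≥ 1e-3
|I_{4,4} − I_{3,3}| = 0.0001496 < 1e-3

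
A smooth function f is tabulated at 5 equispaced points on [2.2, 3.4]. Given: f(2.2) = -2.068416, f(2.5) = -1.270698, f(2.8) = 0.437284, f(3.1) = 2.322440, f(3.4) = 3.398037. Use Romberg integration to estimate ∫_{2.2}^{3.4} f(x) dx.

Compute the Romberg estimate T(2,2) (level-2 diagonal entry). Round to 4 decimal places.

T(0,0) (trapezoid, 1 panel, h=1.2000): 0.797773
T(1,0) (trapezoid, 2 panels, h=0.6000): 0.661257
T(2,0) (trapezoid, 4 panels, h=0.3000): 0.646151
T(1,1) = 0.661257 + (0.661257 − 0.797773)/3 = 0.615752
T(2,1) = 0.646151 + (0.646151 − 0.661257)/3 = 0.641116
T(2,2) = 0.641116 + (0.641116 − 0.615752)/15 = 0.642807

0.6428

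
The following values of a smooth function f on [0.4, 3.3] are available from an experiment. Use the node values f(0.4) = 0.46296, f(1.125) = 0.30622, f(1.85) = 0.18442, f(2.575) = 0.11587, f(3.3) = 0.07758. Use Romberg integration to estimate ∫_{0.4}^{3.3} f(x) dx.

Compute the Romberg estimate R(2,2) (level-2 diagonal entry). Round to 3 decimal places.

0.628

R(0,0) (trapezoid, 1 panel, h=2.9000): 0.78378
R(1,0) (trapezoid, 2 panels, h=1.4500): 0.65930
R(2,0) (trapezoid, 4 panels, h=0.7250): 0.63567
R(1,1) = 0.65930 + (0.65930 − 0.78378)/3 = 0.61781
R(2,1) = 0.63567 + (0.63567 − 0.65930)/3 = 0.62779
R(2,2) = 0.62779 + (0.62779 − 0.61781)/15 = 0.62846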